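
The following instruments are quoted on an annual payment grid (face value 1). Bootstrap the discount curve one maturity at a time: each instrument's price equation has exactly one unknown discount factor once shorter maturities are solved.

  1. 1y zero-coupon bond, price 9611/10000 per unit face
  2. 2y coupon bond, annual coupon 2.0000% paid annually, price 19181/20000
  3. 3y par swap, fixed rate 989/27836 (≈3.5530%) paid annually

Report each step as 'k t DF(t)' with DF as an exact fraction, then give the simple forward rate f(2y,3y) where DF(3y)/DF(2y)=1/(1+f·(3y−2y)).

step 1 [1y] zero: DF = P = 9611/10000 ≈ 0.961100
step 2 [2y] bond c/1=1/50: DF=(19181/20000 − 1/50·(0.961100))/(1+1/50) = 4607/5000 ≈ 0.921400
step 3 [3y] swap r/1=989/27836: DF=(1 − 989/27836·(0.961100+0.921400))/(1+989/27836) = 9011/10000 ≈ 0.901100

1 1 9611/10000
2 2 4607/5000
3 3 9011/10000
f(2y,3y) = ((4607/5000)/(9011/10000) − 1)/(1) = 203/9011 ≈ 2.2528%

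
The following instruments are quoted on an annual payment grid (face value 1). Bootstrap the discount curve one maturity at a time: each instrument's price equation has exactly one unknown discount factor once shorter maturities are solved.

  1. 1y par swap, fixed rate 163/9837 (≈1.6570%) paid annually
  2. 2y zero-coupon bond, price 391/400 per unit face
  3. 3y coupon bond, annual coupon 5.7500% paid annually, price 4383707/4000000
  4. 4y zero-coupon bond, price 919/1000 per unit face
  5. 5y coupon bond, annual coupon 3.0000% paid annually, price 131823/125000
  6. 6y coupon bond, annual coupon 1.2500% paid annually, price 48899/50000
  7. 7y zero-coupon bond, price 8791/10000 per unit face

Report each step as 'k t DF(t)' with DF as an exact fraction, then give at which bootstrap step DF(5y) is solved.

step 1 [1y] swap r/1=163/9837: DF=(1 − 163/9837·(0))/(1+163/9837) = 9837/10000 ≈ 0.983700
step 2 [2y] zero: DF = P = 391/400 ≈ 0.977500
step 3 [3y] bond c/1=23/400: DF=(4383707/4000000 − 23/400·(0.983700+0.977500))/(1+23/400) = 9297/10000 ≈ 0.929700
step 4 [4y] zero: DF = P = 919/1000 ≈ 0.919000
step 5 [5y] bond c/1=3/100: DF=(131823/125000 − 3/100·(0.983700+0.977500+0.929700+0.919000))/(1+3/100) = 9129/10000 ≈ 0.912900
step 6 [6y] bond c/1=1/80: DF=(48899/50000 − 1/80·(0.983700+0.977500+0.929700+0.919000+0.912900))/(1+1/80) = 2269/2500 ≈ 0.907600
step 7 [7y] zero: DF = P = 8791/10000 ≈ 0.879100

1 1 9837/10000
2 2 391/400
3 3 9297/10000
4 4 919/1000
5 5 9129/10000
6 6 2269/2500
7 7 8791/10000
DF(5y) is solved at step 5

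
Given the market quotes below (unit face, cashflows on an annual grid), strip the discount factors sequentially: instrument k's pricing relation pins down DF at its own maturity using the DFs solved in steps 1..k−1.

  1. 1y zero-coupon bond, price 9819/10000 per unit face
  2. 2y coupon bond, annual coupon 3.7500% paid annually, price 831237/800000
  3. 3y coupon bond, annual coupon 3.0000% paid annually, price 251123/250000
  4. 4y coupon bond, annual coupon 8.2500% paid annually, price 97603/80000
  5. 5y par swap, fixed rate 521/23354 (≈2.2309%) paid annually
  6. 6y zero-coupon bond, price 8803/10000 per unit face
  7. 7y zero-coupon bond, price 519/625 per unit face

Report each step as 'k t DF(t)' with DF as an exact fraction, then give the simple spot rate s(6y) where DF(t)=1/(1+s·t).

step 1 [1y] zero: DF = P = 9819/10000 ≈ 0.981900
step 2 [2y] bond c/1=3/80: DF=(831237/800000 − 3/80·(0.981900))/(1+3/80) = 483/500 ≈ 0.966000
step 3 [3y] bond c/1=3/100: DF=(251123/250000 − 3/100·(0.981900+0.966000))/(1+3/100) = 1837/2000 ≈ 0.918500
step 4 [4y] bond c/1=33/400: DF=(97603/80000 − 33/400·(0.981900+0.966000+0.918500))/(1+33/400) = 4543/5000 ≈ 0.908600
step 5 [5y] swap r/1=521/23354: DF=(1 − 521/23354·(0.981900+0.966000+0.918500+0.908600))/(1+521/23354) = 4479/5000 ≈ 0.895800
step 6 [6y] zero: DF = P = 8803/10000 ≈ 0.880300
step 7 [7y] zero: DF = P = 519/625 ≈ 0.830400

1 1 9819/10000
2 2 483/500
3 3 1837/2000
4 4 4543/5000
5 5 4479/5000
6 6 8803/10000
7 7 519/625
s(6y) = (1/(8803/10000) − 1)/(6) = 399/17606 ≈ 2.2663%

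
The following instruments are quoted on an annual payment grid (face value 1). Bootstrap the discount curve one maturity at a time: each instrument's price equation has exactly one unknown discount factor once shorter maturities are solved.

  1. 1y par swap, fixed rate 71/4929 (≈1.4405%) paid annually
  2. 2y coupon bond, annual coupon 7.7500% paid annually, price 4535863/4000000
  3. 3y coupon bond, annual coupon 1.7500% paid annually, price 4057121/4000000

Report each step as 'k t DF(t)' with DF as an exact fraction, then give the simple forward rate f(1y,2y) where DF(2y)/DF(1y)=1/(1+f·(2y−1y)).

step 1 [1y] swap r/1=71/4929: DF=(1 − 71/4929·(0))/(1+71/4929) = 4929/5000 ≈ 0.985800
step 2 [2y] bond c/1=31/400: DF=(4535863/4000000 − 31/400·(0.985800))/(1+31/400) = 1963/2000 ≈ 0.981500
step 3 [3y] bond c/1=7/400: DF=(4057121/4000000 − 7/400·(0.985800+0.981500))/(1+7/400) = 963/1000 ≈ 0.963000

1 1 4929/5000
2 2 1963/2000
3 3 963/1000
f(1y,2y) = ((4929/5000)/(1963/2000) − 1)/(1) = 43/9815 ≈ 0.4381%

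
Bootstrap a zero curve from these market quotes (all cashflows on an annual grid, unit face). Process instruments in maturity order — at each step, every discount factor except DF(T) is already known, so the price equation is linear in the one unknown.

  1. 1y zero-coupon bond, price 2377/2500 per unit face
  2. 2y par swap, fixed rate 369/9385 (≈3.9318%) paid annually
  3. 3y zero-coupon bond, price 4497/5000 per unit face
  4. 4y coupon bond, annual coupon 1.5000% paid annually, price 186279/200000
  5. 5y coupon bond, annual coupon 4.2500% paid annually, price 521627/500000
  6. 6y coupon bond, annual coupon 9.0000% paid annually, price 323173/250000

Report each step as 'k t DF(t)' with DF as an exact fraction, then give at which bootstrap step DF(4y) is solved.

step 1 [1y] zero: DF = P = 2377/2500 ≈ 0.950800
step 2 [2y] swap r/1=369/9385: DF=(1 − 369/9385·(0.950800))/(1+369/9385) = 4631/5000 ≈ 0.926200
step 3 [3y] zero: DF = P = 4497/5000 ≈ 0.899400
step 4 [4y] bond c/1=3/200: DF=(186279/200000 − 3/200·(0.950800+0.926200+0.899400))/(1+3/200) = 4383/5000 ≈ 0.876600
step 5 [5y] bond c/1=17/400: DF=(521627/500000 − 17/400·(0.950800+0.926200+0.899400+0.876600))/(1+17/400) = 4259/5000 ≈ 0.851800
step 6 [6y] bond c/1=9/100: DF=(323173/250000 − 9/100·(0.950800+0.926200+0.899400+0.876600+0.851800))/(1+9/100) = 407/500 ≈ 0.814000

1 1 2377/2500
2 2 4631/5000
3 3 4497/5000
4 4 4383/5000
5 5 4259/5000
6 6 407/500
DF(4y) is solved at step 4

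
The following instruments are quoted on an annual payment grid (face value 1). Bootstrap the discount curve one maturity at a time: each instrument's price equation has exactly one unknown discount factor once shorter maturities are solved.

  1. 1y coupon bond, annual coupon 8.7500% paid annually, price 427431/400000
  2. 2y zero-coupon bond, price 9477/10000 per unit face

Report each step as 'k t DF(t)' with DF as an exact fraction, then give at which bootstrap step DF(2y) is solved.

1 1 4913/5000
2 2 9477/10000
DF(2y) is solved at step 2

step 1 [1y] bond c/1=7/80: DF=(427431/400000 − 7/80·(0))/(1+7/80) = 4913/5000 ≈ 0.982600
step 2 [2y] zero: DF = P = 9477/10000 ≈ 0.947700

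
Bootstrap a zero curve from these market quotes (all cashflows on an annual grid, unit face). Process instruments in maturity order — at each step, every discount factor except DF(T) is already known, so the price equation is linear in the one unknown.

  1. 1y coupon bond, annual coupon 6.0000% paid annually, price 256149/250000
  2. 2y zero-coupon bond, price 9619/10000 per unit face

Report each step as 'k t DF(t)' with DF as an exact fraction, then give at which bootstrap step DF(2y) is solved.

1 1 4833/5000
2 2 9619/10000
DF(2y) is solved at step 2

step 1 [1y] bond c/1=3/50: DF=(256149/250000 − 3/50·(0))/(1+3/50) = 4833/5000 ≈ 0.966600
step 2 [2y] zero: DF = P = 9619/10000 ≈ 0.961900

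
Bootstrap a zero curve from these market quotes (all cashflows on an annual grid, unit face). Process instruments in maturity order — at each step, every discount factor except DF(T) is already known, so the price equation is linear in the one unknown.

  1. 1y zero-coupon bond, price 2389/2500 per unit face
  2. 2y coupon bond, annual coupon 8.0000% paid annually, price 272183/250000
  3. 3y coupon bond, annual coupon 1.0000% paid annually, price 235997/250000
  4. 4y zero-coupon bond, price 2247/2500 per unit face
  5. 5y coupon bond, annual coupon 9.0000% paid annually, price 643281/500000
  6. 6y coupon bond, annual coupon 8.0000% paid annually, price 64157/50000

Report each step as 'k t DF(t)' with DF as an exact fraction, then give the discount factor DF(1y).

step 1 [1y] zero: DF = P = 2389/2500 ≈ 0.955600
step 2 [2y] bond c/1=2/25: DF=(272183/250000 − 2/25·(0.955600))/(1+2/25) = 9373/10000 ≈ 0.937300
step 3 [3y] bond c/1=1/100: DF=(235997/250000 − 1/100·(0.955600+0.937300))/(1+1/100) = 9159/10000 ≈ 0.915900
step 4 [4y] zero: DF = P = 2247/2500 ≈ 0.898800
step 5 [5y] bond c/1=9/100: DF=(643281/500000 − 9/100·(0.955600+0.937300+0.915900+0.898800))/(1+9/100) = 4371/5000 ≈ 0.874200
step 6 [6y] bond c/1=2/25: DF=(64157/50000 − 2/25·(0.955600+0.937300+0.915900+0.898800+0.874200))/(1+2/25) = 8487/10000 ≈ 0.848700

1 1 2389/2500
2 2 9373/10000
3 3 9159/10000
4 4 2247/2500
5 5 4371/5000
6 6 8487/10000
DF(1y) = 2389/2500 ≈ 0.955600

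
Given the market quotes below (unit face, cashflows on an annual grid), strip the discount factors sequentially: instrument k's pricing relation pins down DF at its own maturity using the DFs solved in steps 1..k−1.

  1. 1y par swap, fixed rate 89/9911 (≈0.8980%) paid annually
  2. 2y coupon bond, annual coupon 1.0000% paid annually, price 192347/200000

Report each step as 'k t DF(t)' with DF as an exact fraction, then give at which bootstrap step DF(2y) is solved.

1 1 9911/10000
2 2 589/625
DF(2y) is solved at step 2

step 1 [1y] swap r/1=89/9911: DF=(1 − 89/9911·(0))/(1+89/9911) = 9911/10000 ≈ 0.991100
step 2 [2y] bond c/1=1/100: DF=(192347/200000 − 1/100·(0.991100))/(1+1/100) = 589/625 ≈ 0.942400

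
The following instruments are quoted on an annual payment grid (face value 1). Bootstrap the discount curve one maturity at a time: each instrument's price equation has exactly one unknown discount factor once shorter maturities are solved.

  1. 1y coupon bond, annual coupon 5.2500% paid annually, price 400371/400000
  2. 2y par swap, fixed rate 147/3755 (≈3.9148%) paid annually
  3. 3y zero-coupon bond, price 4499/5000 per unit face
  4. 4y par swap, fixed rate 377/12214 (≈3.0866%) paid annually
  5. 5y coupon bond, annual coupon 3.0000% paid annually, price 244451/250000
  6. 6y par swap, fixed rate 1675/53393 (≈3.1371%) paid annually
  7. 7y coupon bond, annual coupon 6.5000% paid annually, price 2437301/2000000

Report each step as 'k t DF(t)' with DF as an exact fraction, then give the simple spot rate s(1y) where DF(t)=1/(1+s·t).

step 1 [1y] bond c/1=21/400: DF=(400371/400000 − 21/400·(0))/(1+21/400) = 951/1000 ≈ 0.951000
step 2 [2y] swap r/1=147/3755: DF=(1 − 147/3755·(0.951000))/(1+147/3755) = 1853/2000 ≈ 0.926500
step 3 [3y] zero: DF = P = 4499/5000 ≈ 0.899800
step 4 [4y] swap r/1=377/12214: DF=(1 − 377/12214·(0.951000+0.926500+0.899800))/(1+377/12214) = 8869/10000 ≈ 0.886900
step 5 [5y] bond c/1=3/100: DF=(244451/250000 − 3/100·(0.951000+0.926500+0.899800+0.886900))/(1+3/100) = 4213/5000 ≈ 0.842600
step 6 [6y] swap r/1=1675/53393: DF=(1 − 1675/53393·(0.951000+0.926500+0.899800+0.886900+0.842600))/(1+1675/53393) = 333/400 ≈ 0.832500
step 7 [7y] bond c/1=13/200: DF=(2437301/2000000 − 13/200·(0.951000+0.926500+0.899800+0.886900+0.842600+0.832500))/(1+13/200) = 1023/1250 ≈ 0.818400

1 1 951/1000
2 2 1853/2000
3 3 4499/5000
4 4 8869/10000
5 5 4213/5000
6 6 333/400
7 7 1023/1250
s(1y) = (1/(951/1000) − 1)/(1) = 49/951 ≈ 5.1525%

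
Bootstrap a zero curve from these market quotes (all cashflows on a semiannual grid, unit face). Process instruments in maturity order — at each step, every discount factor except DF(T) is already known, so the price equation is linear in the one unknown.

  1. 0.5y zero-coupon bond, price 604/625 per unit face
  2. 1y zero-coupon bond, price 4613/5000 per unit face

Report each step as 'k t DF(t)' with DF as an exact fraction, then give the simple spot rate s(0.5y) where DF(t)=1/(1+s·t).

1 1/2 604/625
2 1 4613/5000
s(0.5y) = (1/(604/625) − 1)/(1/2) = 21/302 ≈ 6.9536%

step 1 [0.5y] zero: DF = P = 604/625 ≈ 0.966400
step 2 [1y] zero: DF = P = 4613/5000 ≈ 0.922600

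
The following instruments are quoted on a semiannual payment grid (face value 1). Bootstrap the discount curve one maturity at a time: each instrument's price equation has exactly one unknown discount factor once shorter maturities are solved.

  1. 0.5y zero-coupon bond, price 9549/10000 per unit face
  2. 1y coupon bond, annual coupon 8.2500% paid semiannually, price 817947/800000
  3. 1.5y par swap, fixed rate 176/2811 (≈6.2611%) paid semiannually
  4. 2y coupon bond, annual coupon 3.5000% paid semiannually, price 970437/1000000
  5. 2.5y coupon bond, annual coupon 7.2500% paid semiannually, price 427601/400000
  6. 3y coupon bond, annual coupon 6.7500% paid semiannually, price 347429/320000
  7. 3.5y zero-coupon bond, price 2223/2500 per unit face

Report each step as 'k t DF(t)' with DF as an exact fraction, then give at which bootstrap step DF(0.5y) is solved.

1 1/2 9549/10000
2 1 9441/10000
3 3/2 114/125
4 2 4527/5000
5 5/2 1127/1250
6 3 1799/2000
7 7/2 2223/2500
DF(0.5y) is solved at step 1

step 1 [0.5y] zero: DF = P = 9549/10000 ≈ 0.954900
step 2 [1y] bond c/2=33/800: DF=(817947/800000 − 33/800·(0.954900))/(1+33/800) = 9441/10000 ≈ 0.944100
step 3 [1.5y] swap r/2=88/2811: DF=(1 − 88/2811·(0.954900+0.944100))/(1+88/2811) = 114/125 ≈ 0.912000
step 4 [2y] bond c/2=7/400: DF=(970437/1000000 − 7/400·(0.954900+0.944100+0.912000))/(1+7/400) = 4527/5000 ≈ 0.905400
step 5 [2.5y] bond c/2=29/800: DF=(427601/400000 − 29/800·(0.954900+0.944100+0.912000+0.905400))/(1+29/800) = 1127/1250 ≈ 0.901600
step 6 [3y] bond c/2=27/800: DF=(347429/320000 − 27/800·(0.954900+0.944100+0.912000+0.905400+0.901600))/(1+27/800) = 1799/2000 ≈ 0.899500
step 7 [3.5y] zero: DF = P = 2223/2500 ≈ 0.889200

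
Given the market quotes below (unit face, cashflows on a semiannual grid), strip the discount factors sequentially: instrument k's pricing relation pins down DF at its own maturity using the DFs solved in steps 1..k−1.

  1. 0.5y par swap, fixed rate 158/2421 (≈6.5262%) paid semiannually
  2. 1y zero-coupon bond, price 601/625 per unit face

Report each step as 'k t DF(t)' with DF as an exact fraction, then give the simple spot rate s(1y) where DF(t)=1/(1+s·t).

1 1/2 2421/2500
2 1 601/625
s(1y) = (1/(601/625) − 1)/(1) = 24/601 ≈ 3.9933%

step 1 [0.5y] swap r/2=79/2421: DF=(1 − 79/2421·(0))/(1+79/2421) = 2421/2500 ≈ 0.968400
step 2 [1y] zero: DF = P = 601/625 ≈ 0.961600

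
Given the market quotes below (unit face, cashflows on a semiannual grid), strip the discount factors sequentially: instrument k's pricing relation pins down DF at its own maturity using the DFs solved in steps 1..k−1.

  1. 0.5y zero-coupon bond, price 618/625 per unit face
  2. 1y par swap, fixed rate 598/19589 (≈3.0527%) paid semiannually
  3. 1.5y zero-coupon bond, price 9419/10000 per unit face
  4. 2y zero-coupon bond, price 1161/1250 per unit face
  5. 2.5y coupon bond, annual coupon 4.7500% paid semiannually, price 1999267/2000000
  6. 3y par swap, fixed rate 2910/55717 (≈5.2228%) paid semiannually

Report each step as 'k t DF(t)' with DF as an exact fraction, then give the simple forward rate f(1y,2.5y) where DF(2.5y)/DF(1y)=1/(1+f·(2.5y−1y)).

1 1/2 618/625
2 1 9701/10000
3 3/2 9419/10000
4 2 1161/1250
5 5/2 2219/2500
6 3 1709/2000
f(1y,2.5y) = ((9701/10000)/(2219/2500) − 1)/(3/2) = 275/4438 ≈ 6.1965%

step 1 [0.5y] zero: DF = P = 618/625 ≈ 0.988800
step 2 [1y] swap r/2=299/19589: DF=(1 − 299/19589·(0.988800))/(1+299/19589) = 9701/10000 ≈ 0.970100
step 3 [1.5y] zero: DF = P = 9419/10000 ≈ 0.941900
step 4 [2y] zero: DF = P = 1161/1250 ≈ 0.928800
step 5 [2.5y] bond c/2=19/800: DF=(1999267/2000000 − 19/800·(0.988800+0.970100+0.941900+0.928800))/(1+19/800) = 2219/2500 ≈ 0.887600
step 6 [3y] swap r/2=1455/55717: DF=(1 − 1455/55717·(0.988800+0.970100+0.941900+0.928800+0.887600))/(1+1455/55717) = 1709/2000 ≈ 0.854500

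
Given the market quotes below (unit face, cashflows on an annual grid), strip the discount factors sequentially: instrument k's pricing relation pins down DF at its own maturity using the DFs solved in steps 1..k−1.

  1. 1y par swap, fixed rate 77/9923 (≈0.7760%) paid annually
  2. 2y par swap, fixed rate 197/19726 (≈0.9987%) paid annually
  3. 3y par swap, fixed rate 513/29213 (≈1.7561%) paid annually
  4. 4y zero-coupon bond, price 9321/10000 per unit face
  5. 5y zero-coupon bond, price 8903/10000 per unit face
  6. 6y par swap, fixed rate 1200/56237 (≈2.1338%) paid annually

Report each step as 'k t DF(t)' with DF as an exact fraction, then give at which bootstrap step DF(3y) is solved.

1 1 9923/10000
2 2 9803/10000
3 3 9487/10000
4 4 9321/10000
5 5 8903/10000
6 6 22/25
DF(3y) is solved at step 3

step 1 [1y] swap r/1=77/9923: DF=(1 − 77/9923·(0))/(1+77/9923) = 9923/10000 ≈ 0.992300
step 2 [2y] swap r/1=197/19726: DF=(1 − 197/19726·(0.992300))/(1+197/19726) = 9803/10000 ≈ 0.980300
step 3 [3y] swap r/1=513/29213: DF=(1 − 513/29213·(0.992300+0.980300))/(1+513/29213) = 9487/10000 ≈ 0.948700
step 4 [4y] zero: DF = P = 9321/10000 ≈ 0.932100
step 5 [5y] zero: DF = P = 8903/10000 ≈ 0.890300
step 6 [6y] swap r/1=1200/56237: DF=(1 − 1200/56237·(0.992300+0.980300+0.948700+0.932100+0.890300))/(1+1200/56237) = 22/25 ≈ 0.880000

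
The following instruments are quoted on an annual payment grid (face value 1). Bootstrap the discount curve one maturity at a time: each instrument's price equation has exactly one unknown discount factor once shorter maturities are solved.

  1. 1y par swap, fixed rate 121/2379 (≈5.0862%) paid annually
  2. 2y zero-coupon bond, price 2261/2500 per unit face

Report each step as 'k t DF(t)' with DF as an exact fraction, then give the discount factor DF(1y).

step 1 [1y] swap r/1=121/2379: DF=(1 − 121/2379·(0))/(1+121/2379) = 2379/2500 ≈ 0.951600
step 2 [2y] zero: DF = P = 2261/2500 ≈ 0.904400

1 1 2379/2500
2 2 2261/2500
DF(1y) = 2379/2500 ≈ 0.951600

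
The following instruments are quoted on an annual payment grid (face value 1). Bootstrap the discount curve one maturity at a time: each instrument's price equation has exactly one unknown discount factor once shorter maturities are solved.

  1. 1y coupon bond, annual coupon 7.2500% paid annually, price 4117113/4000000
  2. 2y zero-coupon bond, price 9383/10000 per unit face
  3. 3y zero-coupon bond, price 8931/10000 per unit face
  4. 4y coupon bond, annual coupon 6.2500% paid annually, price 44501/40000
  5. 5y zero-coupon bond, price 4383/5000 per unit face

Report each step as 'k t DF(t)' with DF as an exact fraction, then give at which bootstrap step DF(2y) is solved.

step 1 [1y] bond c/1=29/400: DF=(4117113/4000000 − 29/400·(0))/(1+29/400) = 9597/10000 ≈ 0.959700
step 2 [2y] zero: DF = P = 9383/10000 ≈ 0.938300
step 3 [3y] zero: DF = P = 8931/10000 ≈ 0.893100
step 4 [4y] bond c/1=1/16: DF=(44501/40000 − 1/16·(0.959700+0.938300+0.893100))/(1+1/16) = 8829/10000 ≈ 0.882900
step 5 [5y] zero: DF = P = 4383/5000 ≈ 0.876600

1 1 9597/10000
2 2 9383/10000
3 3 8931/10000
4 4 8829/10000
5 5 4383/5000
DF(2y) is solved at step 2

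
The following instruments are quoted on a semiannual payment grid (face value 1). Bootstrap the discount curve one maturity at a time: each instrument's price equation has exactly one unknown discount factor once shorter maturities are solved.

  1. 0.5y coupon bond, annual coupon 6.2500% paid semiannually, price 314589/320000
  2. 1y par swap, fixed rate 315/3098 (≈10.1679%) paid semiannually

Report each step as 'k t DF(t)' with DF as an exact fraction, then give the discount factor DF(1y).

1 1/2 9533/10000
2 1 1811/2000
DF(1y) = 1811/2000 ≈ 0.905500

step 1 [0.5y] bond c/2=1/32: DF=(314589/320000 − 1/32·(0))/(1+1/32) = 9533/10000 ≈ 0.953300
step 2 [1y] swap r/2=315/6196: DF=(1 − 315/6196·(0.953300))/(1+315/6196) = 1811/2000 ≈ 0.905500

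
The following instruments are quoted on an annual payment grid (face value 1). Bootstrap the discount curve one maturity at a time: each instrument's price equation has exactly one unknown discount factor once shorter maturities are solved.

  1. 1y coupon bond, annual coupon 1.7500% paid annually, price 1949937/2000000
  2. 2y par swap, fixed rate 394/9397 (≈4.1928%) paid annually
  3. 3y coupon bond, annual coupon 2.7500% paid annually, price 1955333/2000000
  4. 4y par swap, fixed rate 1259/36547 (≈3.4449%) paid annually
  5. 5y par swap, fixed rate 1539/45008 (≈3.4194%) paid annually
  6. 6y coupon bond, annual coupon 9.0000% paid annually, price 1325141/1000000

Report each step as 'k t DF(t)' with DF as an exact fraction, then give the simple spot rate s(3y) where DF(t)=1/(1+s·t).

1 1 4791/5000
2 2 2303/2500
3 3 2253/2500
4 4 8741/10000
5 5 8461/10000
6 6 8441/10000
s(3y) = (1/(2253/2500) − 1)/(3) = 247/6759 ≈ 3.6544%

step 1 [1y] bond c/1=7/400: DF=(1949937/2000000 − 7/400·(0))/(1+7/400) = 4791/5000 ≈ 0.958200
step 2 [2y] swap r/1=394/9397: DF=(1 − 394/9397·(0.958200))/(1+394/9397) = 2303/2500 ≈ 0.921200
step 3 [3y] bond c/1=11/400: DF=(1955333/2000000 − 11/400·(0.958200+0.921200))/(1+11/400) = 2253/2500 ≈ 0.901200
step 4 [4y] swap r/1=1259/36547: DF=(1 − 1259/36547·(0.958200+0.921200+0.901200))/(1+1259/36547) = 8741/10000 ≈ 0.874100
step 5 [5y] swap r/1=1539/45008: DF=(1 − 1539/45008·(0.958200+0.921200+0.901200+0.874100))/(1+1539/45008) = 8461/10000 ≈ 0.846100
step 6 [6y] bond c/1=9/100: DF=(1325141/1000000 − 9/100·(0.958200+0.921200+0.901200+0.874100+0.846100))/(1+9/100) = 8441/10000 ≈ 0.844100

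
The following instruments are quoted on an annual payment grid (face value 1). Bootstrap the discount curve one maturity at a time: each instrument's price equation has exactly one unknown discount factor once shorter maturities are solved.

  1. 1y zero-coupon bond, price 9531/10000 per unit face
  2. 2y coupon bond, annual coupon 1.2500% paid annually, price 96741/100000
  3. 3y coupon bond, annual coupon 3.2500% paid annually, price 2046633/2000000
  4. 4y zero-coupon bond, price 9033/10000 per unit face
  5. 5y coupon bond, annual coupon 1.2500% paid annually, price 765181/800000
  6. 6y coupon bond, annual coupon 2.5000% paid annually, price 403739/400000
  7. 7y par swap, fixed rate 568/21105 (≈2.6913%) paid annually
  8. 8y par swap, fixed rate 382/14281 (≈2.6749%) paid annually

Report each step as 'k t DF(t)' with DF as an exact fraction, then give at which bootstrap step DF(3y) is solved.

1 1 9531/10000
2 2 9437/10000
3 3 4657/5000
4 4 9033/10000
5 5 4493/5000
6 6 4359/5000
7 7 1037/1250
8 8 809/1000
DF(3y) is solved at step 3

step 1 [1y] zero: DF = P = 9531/10000 ≈ 0.953100
step 2 [2y] bond c/1=1/80: DF=(96741/100000 − 1/80·(0.953100))/(1+1/80) = 9437/10000 ≈ 0.943700
step 3 [3y] bond c/1=13/400: DF=(2046633/2000000 − 13/400·(0.953100+0.943700))/(1+13/400) = 4657/5000 ≈ 0.931400
step 4 [4y] zero: DF = P = 9033/10000 ≈ 0.903300
step 5 [5y] bond c/1=1/80: DF=(765181/800000 − 1/80·(0.953100+0.943700+0.931400+0.903300))/(1+1/80) = 4493/5000 ≈ 0.898600
step 6 [6y] bond c/1=1/40: DF=(403739/400000 − 1/40·(0.953100+0.943700+0.931400+0.903300+0.898600))/(1+1/40) = 4359/5000 ≈ 0.871800
step 7 [7y] swap r/1=568/21105: DF=(1 − 568/21105·(0.953100+0.943700+0.931400+0.903300+0.898600+0.871800))/(1+568/21105) = 1037/1250 ≈ 0.829600
step 8 [8y] swap r/1=382/14281: DF=(1 − 382/14281·(0.953100+0.943700+0.931400+0.903300+0.898600+0.871800+0.829600))/(1+382/14281) = 809/1000 ≈ 0.809000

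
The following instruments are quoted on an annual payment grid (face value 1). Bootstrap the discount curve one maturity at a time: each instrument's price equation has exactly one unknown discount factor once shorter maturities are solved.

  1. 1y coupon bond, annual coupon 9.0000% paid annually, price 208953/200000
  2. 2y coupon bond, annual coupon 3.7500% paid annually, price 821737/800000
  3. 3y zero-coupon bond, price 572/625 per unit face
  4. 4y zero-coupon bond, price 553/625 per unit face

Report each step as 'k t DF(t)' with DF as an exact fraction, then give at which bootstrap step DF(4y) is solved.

step 1 [1y] bond c/1=9/100: DF=(208953/200000 − 9/100·(0))/(1+9/100) = 1917/2000 ≈ 0.958500
step 2 [2y] bond c/1=3/80: DF=(821737/800000 − 3/80·(0.958500))/(1+3/80) = 4777/5000 ≈ 0.955400
step 3 [3y] zero: DF = P = 572/625 ≈ 0.915200
step 4 [4y] zero: DF = P = 553/625 ≈ 0.884800

1 1 1917/2000
2 2 4777/5000
3 3 572/625
4 4 553/625
DF(4y) is solved at step 4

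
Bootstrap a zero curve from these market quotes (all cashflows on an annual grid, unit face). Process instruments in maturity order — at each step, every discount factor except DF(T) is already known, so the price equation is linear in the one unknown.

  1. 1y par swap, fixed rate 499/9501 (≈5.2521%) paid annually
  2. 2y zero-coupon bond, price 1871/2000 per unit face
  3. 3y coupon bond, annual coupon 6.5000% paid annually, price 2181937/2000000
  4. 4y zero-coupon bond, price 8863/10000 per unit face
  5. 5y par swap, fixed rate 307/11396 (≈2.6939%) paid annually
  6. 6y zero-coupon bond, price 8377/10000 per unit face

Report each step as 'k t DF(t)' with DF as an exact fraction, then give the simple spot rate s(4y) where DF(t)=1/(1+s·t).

1 1 9501/10000
2 2 1871/2000
3 3 9093/10000
4 4 8863/10000
5 5 2193/2500
6 6 8377/10000
s(4y) = (1/(8863/10000) − 1)/(4) = 1137/35452 ≈ 3.2072%

step 1 [1y] swap r/1=499/9501: DF=(1 − 499/9501·(0))/(1+499/9501) = 9501/10000 ≈ 0.950100
step 2 [2y] zero: DF = P = 1871/2000 ≈ 0.935500
step 3 [3y] bond c/1=13/200: DF=(2181937/2000000 − 13/200·(0.950100+0.935500))/(1+13/200) = 9093/10000 ≈ 0.909300
step 4 [4y] zero: DF = P = 8863/10000 ≈ 0.886300
step 5 [5y] swap r/1=307/11396: DF=(1 − 307/11396·(0.950100+0.935500+0.909300+0.886300))/(1+307/11396) = 2193/2500 ≈ 0.877200
step 6 [6y] zero: DF = P = 8377/10000 ≈ 0.837700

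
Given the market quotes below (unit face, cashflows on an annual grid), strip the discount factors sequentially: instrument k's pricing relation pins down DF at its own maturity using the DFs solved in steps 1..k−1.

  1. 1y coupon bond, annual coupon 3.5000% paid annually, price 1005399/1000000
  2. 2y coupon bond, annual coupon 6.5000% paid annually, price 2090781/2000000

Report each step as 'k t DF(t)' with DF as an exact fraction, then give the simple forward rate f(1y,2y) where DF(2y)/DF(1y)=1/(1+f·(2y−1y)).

step 1 [1y] bond c/1=7/200: DF=(1005399/1000000 − 7/200·(0))/(1+7/200) = 4857/5000 ≈ 0.971400
step 2 [2y] bond c/1=13/200: DF=(2090781/2000000 − 13/200·(0.971400))/(1+13/200) = 9223/10000 ≈ 0.922300

1 1 4857/5000
2 2 9223/10000
f(1y,2y) = ((4857/5000)/(9223/10000) − 1)/(1) = 491/9223 ≈ 5.3236%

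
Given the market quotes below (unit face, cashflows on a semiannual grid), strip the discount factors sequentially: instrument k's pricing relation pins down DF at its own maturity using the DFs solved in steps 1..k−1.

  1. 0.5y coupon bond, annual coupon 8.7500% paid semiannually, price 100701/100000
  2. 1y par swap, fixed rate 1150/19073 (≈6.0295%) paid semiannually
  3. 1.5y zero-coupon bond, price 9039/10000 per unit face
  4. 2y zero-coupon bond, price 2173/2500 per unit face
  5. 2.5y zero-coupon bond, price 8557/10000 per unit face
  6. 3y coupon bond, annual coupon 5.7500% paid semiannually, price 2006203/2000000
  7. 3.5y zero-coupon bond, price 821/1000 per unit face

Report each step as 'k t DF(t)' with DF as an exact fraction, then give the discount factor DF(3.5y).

1 1/2 603/625
2 1 377/400
3 3/2 9039/10000
4 2 2173/2500
5 5/2 8557/10000
6 3 8483/10000
7 7/2 821/1000
DF(3.5y) = 821/1000 ≈ 0.821000

step 1 [0.5y] bond c/2=7/160: DF=(100701/100000 − 7/160·(0))/(1+7/160) = 603/625 ≈ 0.964800
step 2 [1y] swap r/2=575/19073: DF=(1 − 575/19073·(0.964800))/(1+575/19073) = 377/400 ≈ 0.942500
step 3 [1.5y] zero: DF = P = 9039/10000 ≈ 0.903900
step 4 [2y] zero: DF = P = 2173/2500 ≈ 0.869200
step 5 [2.5y] zero: DF = P = 8557/10000 ≈ 0.855700
step 6 [3y] bond c/2=23/800: DF=(2006203/2000000 − 23/800·(0.964800+0.942500+0.903900+0.869200+0.855700))/(1+23/800) = 8483/10000 ≈ 0.848300
step 7 [3.5y] zero: DF = P = 821/1000 ≈ 0.821000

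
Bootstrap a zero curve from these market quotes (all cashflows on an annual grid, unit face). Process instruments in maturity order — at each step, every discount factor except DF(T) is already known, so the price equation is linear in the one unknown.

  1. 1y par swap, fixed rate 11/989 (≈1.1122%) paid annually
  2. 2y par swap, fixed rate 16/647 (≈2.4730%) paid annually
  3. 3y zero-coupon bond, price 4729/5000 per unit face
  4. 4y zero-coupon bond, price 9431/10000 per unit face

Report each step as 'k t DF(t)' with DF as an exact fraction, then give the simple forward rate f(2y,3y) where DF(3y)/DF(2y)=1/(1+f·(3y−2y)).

step 1 [1y] swap r/1=11/989: DF=(1 − 11/989·(0))/(1+11/989) = 989/1000 ≈ 0.989000
step 2 [2y] swap r/1=16/647: DF=(1 − 16/647·(0.989000))/(1+16/647) = 119/125 ≈ 0.952000
step 3 [3y] zero: DF = P = 4729/5000 ≈ 0.945800
step 4 [4y] zero: DF = P = 9431/10000 ≈ 0.943100

1 1 989/1000
2 2 119/125
3 3 4729/5000
4 4 9431/10000
f(2y,3y) = ((119/125)/(4729/5000) − 1)/(1) = 31/4729 ≈ 0.6555%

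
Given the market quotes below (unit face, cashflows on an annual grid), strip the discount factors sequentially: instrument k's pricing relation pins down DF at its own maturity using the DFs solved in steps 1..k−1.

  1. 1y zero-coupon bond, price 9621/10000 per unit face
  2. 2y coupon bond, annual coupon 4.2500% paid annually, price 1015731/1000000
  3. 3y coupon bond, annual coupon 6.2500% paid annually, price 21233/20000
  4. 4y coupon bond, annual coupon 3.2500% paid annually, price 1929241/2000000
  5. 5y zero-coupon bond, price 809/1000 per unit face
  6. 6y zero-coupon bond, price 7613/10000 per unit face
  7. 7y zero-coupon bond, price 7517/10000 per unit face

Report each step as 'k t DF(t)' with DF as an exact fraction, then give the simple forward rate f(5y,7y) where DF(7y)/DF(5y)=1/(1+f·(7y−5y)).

1 1 9621/10000
2 2 9351/10000
3 3 2219/2500
4 4 4233/5000
5 5 809/1000
6 6 7613/10000
7 7 7517/10000
f(5y,7y) = ((809/1000)/(7517/10000) − 1)/(2) = 573/15034 ≈ 3.8114%

step 1 [1y] zero: DF = P = 9621/10000 ≈ 0.962100
step 2 [2y] bond c/1=17/400: DF=(1015731/1000000 − 17/400·(0.962100))/(1+17/400) = 9351/10000 ≈ 0.935100
step 3 [3y] bond c/1=1/16: DF=(21233/20000 − 1/16·(0.962100+0.935100))/(1+1/16) = 2219/2500 ≈ 0.887600
step 4 [4y] bond c/1=13/400: DF=(1929241/2000000 − 13/400·(0.962100+0.935100+0.887600))/(1+13/400) = 4233/5000 ≈ 0.846600
step 5 [5y] zero: DF = P = 809/1000 ≈ 0.809000
step 6 [6y] zero: DF = P = 7613/10000 ≈ 0.761300
step 7 [7y] zero: DF = P = 7517/10000 ≈ 0.751700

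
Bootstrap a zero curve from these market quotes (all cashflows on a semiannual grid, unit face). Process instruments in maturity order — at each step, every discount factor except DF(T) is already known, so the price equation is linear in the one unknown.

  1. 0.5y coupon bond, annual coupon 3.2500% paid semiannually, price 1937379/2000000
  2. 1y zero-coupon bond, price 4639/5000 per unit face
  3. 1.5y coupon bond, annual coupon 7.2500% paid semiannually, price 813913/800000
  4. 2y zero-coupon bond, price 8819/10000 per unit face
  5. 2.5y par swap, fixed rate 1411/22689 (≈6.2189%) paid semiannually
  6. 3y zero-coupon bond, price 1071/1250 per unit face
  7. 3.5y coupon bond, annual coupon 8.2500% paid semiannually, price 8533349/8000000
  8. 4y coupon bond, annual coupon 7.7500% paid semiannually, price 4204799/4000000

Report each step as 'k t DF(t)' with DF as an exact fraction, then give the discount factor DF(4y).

step 1 [0.5y] bond c/2=13/800: DF=(1937379/2000000 − 13/800·(0))/(1+13/800) = 2383/2500 ≈ 0.953200
step 2 [1y] zero: DF = P = 4639/5000 ≈ 0.927800
step 3 [1.5y] bond c/2=29/800: DF=(813913/800000 − 29/800·(0.953200+0.927800))/(1+29/800) = 229/250 ≈ 0.916000
step 4 [2y] zero: DF = P = 8819/10000 ≈ 0.881900
step 5 [2.5y] swap r/2=1411/45378: DF=(1 − 1411/45378·(0.953200+0.927800+0.916000+0.881900))/(1+1411/45378) = 8589/10000 ≈ 0.858900
step 6 [3y] zero: DF = P = 1071/1250 ≈ 0.856800
step 7 [3.5y] bond c/2=33/800: DF=(8533349/8000000 − 33/800·(0.953200+0.927800+0.916000+0.881900+0.858900+0.856800))/(1+33/800) = 8107/10000 ≈ 0.810700
step 8 [4y] bond c/2=31/800: DF=(4204799/4000000 − 31/800·(0.953200+0.927800+0.916000+0.881900+0.858900+0.856800+0.810700))/(1+31/800) = 1561/2000 ≈ 0.780500

1 1/2 2383/2500
2 1 4639/5000
3 3/2 229/250
4 2 8819/10000
5 5/2 8589/10000
6 3 1071/1250
7 7/2 8107/10000
8 4 1561/2000
DF(4y) = 1561/2000 ≈ 0.780500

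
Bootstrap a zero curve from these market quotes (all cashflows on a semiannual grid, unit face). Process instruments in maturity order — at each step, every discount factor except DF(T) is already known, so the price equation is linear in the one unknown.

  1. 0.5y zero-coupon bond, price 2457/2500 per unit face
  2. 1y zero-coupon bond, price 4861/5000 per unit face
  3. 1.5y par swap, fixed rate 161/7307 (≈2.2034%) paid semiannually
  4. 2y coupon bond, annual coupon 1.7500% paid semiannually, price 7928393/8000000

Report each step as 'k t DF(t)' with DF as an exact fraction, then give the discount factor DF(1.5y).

step 1 [0.5y] zero: DF = P = 2457/2500 ≈ 0.982800
step 2 [1y] zero: DF = P = 4861/5000 ≈ 0.972200
step 3 [1.5y] swap r/2=161/14614: DF=(1 − 161/14614·(0.982800+0.972200))/(1+161/14614) = 4839/5000 ≈ 0.967800
step 4 [2y] bond c/2=7/800: DF=(7928393/8000000 − 7/800·(0.982800+0.972200+0.967800))/(1+7/800) = 9571/10000 ≈ 0.957100

1 1/2 2457/2500
2 1 4861/5000
3 3/2 4839/5000
4 2 9571/10000
DF(1.5y) = 4839/5000 ≈ 0.967800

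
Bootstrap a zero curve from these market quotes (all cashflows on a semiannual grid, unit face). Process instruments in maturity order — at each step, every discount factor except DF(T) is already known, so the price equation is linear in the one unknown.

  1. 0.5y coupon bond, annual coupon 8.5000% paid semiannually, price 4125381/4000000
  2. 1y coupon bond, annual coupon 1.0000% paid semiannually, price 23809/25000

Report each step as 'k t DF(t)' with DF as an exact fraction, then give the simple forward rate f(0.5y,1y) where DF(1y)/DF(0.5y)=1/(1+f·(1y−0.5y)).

1 1/2 9893/10000
2 1 9427/10000
f(0.5y,1y) = ((9893/10000)/(9427/10000) − 1)/(1/2) = 932/9427 ≈ 9.8865%

step 1 [0.5y] bond c/2=17/400: DF=(4125381/4000000 − 17/400·(0))/(1+17/400) = 9893/10000 ≈ 0.989300
step 2 [1y] bond c/2=1/200: DF=(23809/25000 − 1/200·(0.989300))/(1+1/200) = 9427/10000 ≈ 0.942700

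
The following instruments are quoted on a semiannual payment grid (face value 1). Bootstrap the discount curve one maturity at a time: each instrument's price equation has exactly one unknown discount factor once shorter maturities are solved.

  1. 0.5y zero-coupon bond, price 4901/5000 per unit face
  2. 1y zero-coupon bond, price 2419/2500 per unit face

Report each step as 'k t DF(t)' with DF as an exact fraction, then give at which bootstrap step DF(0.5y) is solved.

step 1 [0.5y] zero: DF = P = 4901/5000 ≈ 0.980200
step 2 [1y] zero: DF = P = 2419/2500 ≈ 0.967600

1 1/2 4901/5000
2 1 2419/2500
DF(0.5y) is solved at step 1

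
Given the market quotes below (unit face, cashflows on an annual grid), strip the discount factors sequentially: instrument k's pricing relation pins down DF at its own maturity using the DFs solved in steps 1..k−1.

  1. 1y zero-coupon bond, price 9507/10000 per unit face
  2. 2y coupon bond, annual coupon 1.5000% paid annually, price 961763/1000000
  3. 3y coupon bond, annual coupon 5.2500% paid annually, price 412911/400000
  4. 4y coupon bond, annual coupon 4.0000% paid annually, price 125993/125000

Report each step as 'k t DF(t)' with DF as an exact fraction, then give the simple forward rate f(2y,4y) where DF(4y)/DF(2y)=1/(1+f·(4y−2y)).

step 1 [1y] zero: DF = P = 9507/10000 ≈ 0.950700
step 2 [2y] bond c/1=3/200: DF=(961763/1000000 − 3/200·(0.950700))/(1+3/200) = 1867/2000 ≈ 0.933500
step 3 [3y] bond c/1=21/400: DF=(412911/400000 − 21/400·(0.950700+0.933500))/(1+21/400) = 2217/2500 ≈ 0.886800
step 4 [4y] bond c/1=1/25: DF=(125993/125000 − 1/25·(0.950700+0.933500+0.886800))/(1+1/25) = 4313/5000 ≈ 0.862600

1 1 9507/10000
2 2 1867/2000
3 3 2217/2500
4 4 4313/5000
f(2y,4y) = ((1867/2000)/(4313/5000) − 1)/(2) = 709/17252 ≈ 4.1097%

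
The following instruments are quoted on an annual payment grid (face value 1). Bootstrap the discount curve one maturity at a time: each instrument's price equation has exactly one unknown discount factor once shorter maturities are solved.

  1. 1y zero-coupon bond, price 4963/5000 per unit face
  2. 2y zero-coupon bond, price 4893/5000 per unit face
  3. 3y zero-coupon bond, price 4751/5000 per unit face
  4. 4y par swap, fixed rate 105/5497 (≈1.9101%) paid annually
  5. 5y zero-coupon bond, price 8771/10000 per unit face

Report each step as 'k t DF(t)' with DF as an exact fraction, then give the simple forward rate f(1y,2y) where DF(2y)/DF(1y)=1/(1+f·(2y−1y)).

1 1 4963/5000
2 2 4893/5000
3 3 4751/5000
4 4 1853/2000
5 5 8771/10000
f(1y,2y) = ((4963/5000)/(4893/5000) − 1)/(1) = 10/699 ≈ 1.4306%

step 1 [1y] zero: DF = P = 4963/5000 ≈ 0.992600
step 2 [2y] zero: DF = P = 4893/5000 ≈ 0.978600
step 3 [3y] zero: DF = P = 4751/5000 ≈ 0.950200
step 4 [4y] swap r/1=105/5497: DF=(1 − 105/5497·(0.992600+0.978600+0.950200))/(1+105/5497) = 1853/2000 ≈ 0.926500
step 5 [5y] zero: DF = P = 8771/10000 ≈ 0.877100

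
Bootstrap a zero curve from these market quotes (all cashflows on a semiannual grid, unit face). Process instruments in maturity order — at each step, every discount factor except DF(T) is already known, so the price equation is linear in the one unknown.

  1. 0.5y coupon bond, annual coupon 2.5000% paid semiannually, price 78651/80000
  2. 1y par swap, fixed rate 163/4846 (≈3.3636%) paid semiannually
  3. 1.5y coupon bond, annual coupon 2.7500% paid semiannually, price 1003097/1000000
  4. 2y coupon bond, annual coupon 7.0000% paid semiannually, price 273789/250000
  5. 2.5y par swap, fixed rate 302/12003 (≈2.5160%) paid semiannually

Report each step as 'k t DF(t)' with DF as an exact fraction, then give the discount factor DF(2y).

1 1/2 971/1000
2 1 4837/5000
3 3/2 602/625
4 2 24/25
5 5/2 2349/2500
DF(2y) = 24/25 ≈ 0.960000

step 1 [0.5y] bond c/2=1/80: DF=(78651/80000 − 1/80·(0))/(1+1/80) = 971/1000 ≈ 0.971000
step 2 [1y] swap r/2=163/9692: DF=(1 − 163/9692·(0.971000))/(1+163/9692) = 4837/5000 ≈ 0.967400
step 3 [1.5y] bond c/2=11/800: DF=(1003097/1000000 − 11/800·(0.971000+0.967400))/(1+11/800) = 602/625 ≈ 0.963200
step 4 [2y] bond c/2=7/200: DF=(273789/250000 − 7/200·(0.971000+0.967400+0.963200))/(1+7/200) = 24/25 ≈ 0.960000
step 5 [2.5y] swap r/2=151/12003: DF=(1 − 151/12003·(0.971000+0.967400+0.963200+0.960000))/(1+151/12003) = 2349/2500 ≈ 0.939600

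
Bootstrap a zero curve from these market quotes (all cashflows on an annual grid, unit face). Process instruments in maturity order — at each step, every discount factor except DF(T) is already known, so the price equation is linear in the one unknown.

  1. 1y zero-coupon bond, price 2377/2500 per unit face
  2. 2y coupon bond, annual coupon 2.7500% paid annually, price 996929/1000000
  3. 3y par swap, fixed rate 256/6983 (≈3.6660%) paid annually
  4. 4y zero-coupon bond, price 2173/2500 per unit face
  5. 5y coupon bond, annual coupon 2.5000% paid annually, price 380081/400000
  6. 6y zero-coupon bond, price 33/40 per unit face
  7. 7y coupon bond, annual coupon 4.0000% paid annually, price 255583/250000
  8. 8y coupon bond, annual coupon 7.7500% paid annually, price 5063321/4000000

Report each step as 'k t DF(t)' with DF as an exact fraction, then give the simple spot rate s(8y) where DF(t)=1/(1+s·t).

step 1 [1y] zero: DF = P = 2377/2500 ≈ 0.950800
step 2 [2y] bond c/1=11/400: DF=(996929/1000000 − 11/400·(0.950800))/(1+11/400) = 1181/1250 ≈ 0.944800
step 3 [3y] swap r/1=256/6983: DF=(1 − 256/6983·(0.950800+0.944800))/(1+256/6983) = 561/625 ≈ 0.897600
step 4 [4y] zero: DF = P = 2173/2500 ≈ 0.869200
step 5 [5y] bond c/1=1/40: DF=(380081/400000 − 1/40·(0.950800+0.944800+0.897600+0.869200))/(1+1/40) = 8377/10000 ≈ 0.837700
step 6 [6y] zero: DF = P = 33/40 ≈ 0.825000
step 7 [7y] bond c/1=1/25: DF=(255583/250000 − 1/25·(0.950800+0.944800+0.897600+0.869200+0.837700+0.825000))/(1+1/25) = 3891/5000 ≈ 0.778200
step 8 [8y] bond c/1=31/400: DF=(5063321/4000000 − 31/400·(0.950800+0.944800+0.897600+0.869200+0.837700+0.825000+0.778200))/(1+31/400) = 3679/5000 ≈ 0.735800

1 1 2377/2500
2 2 1181/1250
3 3 561/625
4 4 2173/2500
5 5 8377/10000
6 6 33/40
7 7 3891/5000
8 8 3679/5000
s(8y) = (1/(3679/5000) − 1)/(8) = 1321/29432 ≈ 4.4883%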